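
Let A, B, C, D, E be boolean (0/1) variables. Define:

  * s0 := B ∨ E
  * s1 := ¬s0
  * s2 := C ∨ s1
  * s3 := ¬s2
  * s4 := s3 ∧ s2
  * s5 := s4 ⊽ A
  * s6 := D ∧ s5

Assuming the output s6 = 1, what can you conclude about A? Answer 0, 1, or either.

0

s6 = D ∧ s5 must be 1, so both D = 1 and s5 = 1.
Every assignment with s6 = 1 has A = 0; there are 8 such assignment(s).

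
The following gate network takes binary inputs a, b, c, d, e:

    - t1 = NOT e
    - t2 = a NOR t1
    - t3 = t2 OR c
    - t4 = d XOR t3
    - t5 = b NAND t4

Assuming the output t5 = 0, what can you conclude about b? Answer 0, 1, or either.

t5 = b NAND t4 must be 0, so both b = 1 and t4 = 1.
t4 = d XOR t3 must be 1, so d and t3 differ.
Every assignment with t5 = 0 has b = 1; there are 8 such assignment(s).

1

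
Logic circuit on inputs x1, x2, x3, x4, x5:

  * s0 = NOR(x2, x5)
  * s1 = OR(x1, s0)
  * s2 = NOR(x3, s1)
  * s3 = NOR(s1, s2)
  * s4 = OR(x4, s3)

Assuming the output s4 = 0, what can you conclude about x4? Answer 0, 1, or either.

0

s4 = OR(x4, s3) must be 0, so both x4 = 0 and s3 = 0.
s3 = NOR(s1, s2) must be 0, so at least one of s1, s2 is 1.
Every assignment with s4 = 0 has x4 = 0; there are 13 such assignment(s).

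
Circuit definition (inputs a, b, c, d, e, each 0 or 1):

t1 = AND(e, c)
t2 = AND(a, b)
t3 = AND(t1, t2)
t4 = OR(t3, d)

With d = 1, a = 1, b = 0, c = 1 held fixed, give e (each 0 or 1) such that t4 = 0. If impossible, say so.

no solution exists

With d = 1, a = 1, b = 0, c = 1 fixed, none of the 2 settings of e give t4 = 0.
For example, with e=1:
t1 = AND(e, c) = AND(1, 1) = 1
t2 = AND(a, b) = AND(1, 0) = 0
t3 = AND(t1, t2) = AND(1, 0) = 0
t4 = OR(t3, d) = OR(0, 1) = 1
giving t4 = 1 ≠ 0.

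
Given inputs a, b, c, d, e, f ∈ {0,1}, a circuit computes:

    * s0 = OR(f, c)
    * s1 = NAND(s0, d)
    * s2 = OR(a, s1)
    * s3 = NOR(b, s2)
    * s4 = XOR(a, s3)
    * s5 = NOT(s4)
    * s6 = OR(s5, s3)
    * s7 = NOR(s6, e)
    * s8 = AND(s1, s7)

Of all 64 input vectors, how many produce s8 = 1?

10

s8 = AND(s1, s7) must be 1, so both s1 = 1 and s7 = 1.
s1 = NAND(s0, d) must be 1, so at least one of s0, d is 0.
Enumerating the 64 input combinations, 10 give s8 = 1 and 54 give s8 = 0.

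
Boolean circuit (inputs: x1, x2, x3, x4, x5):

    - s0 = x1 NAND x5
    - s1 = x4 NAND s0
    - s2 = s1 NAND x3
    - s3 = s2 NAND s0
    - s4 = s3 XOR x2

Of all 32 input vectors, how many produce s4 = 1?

s4 = s3 XOR x2 must be 1, so s3 and x2 differ.
Enumerating the 32 input combinations, 16 give s4 = 1 and 16 give s4 = 0.

16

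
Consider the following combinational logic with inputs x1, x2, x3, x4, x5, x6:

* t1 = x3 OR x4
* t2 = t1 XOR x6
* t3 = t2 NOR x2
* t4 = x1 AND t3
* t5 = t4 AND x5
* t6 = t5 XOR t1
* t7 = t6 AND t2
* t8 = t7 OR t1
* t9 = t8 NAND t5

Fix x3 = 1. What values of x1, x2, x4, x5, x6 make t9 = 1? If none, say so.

x1=1, x2=0, x4=0, x5=1, x6=0

t9 = t8 NAND t5 must be 1, so at least one of t8, t5 is 0.
Check with x3 = 1 and x1=1, x2=0, x4=0, x5=1, x6=0:
t1 = x3 OR x4 = 1 OR 0 = 1
t2 = t1 XOR x6 = 1 XOR 0 = 1
t3 = t2 NOR x2 = 1 NOR 0 = 0
t4 = x1 AND t3 = 1 AND 0 = 0
t5 = t4 AND x5 = 0 AND 1 = 0
t6 = t5 XOR t1 = 0 XOR 1 = 1
t7 = t6 AND t2 = 1 AND 1 = 1
t8 = t7 OR t1 = 1 OR 1 = 1
t9 = t8 NAND t5 = 1 NAND 0 = 1
So t9 = 1.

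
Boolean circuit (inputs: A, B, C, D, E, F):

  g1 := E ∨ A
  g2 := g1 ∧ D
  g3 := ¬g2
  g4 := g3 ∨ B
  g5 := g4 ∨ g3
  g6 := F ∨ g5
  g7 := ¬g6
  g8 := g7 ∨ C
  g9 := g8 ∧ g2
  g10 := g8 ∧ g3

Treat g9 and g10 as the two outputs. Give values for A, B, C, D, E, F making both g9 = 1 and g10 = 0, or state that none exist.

Check with A=1, B=0, C=1, D=1, E=1, F=0:
g1 = E ∨ A = 1 ∨ 1 = 1
g2 = g1 ∧ D = 1 ∧ 1 = 1
g3 = ¬g2 = ¬1 = 0
g4 = g3 ∨ B = 0 ∨ 0 = 0
g5 = g4 ∨ g3 = 0 ∨ 0 = 0
g6 = F ∨ g5 = 0 ∨ 0 = 0
g7 = ¬g6 = ¬0 = 1
g8 = g7 ∨ C = 1 ∨ 1 = 1
g9 = g8 ∧ g2 = 1 ∧ 1 = 1
g10 = g8 ∧ g3 = 1 ∧ 0 = 0
So g9 = 1 and g10 = 0.

A=1, B=0, C=1, D=1, E=1, F=0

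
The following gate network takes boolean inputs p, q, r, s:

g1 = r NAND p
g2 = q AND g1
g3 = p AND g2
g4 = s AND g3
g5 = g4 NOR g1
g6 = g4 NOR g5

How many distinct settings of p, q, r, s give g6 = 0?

5

g6 = g4 NOR g5 must be 0, so at least one of g4, g5 is 1.
Satisfying assignments:
  p=1, q=0, r=1, s=0
  p=1, q=0, r=1, s=1
  p=1, q=1, r=0, s=1
  p=1, q=1, r=1, s=0
  p=1, q=1, r=1, s=1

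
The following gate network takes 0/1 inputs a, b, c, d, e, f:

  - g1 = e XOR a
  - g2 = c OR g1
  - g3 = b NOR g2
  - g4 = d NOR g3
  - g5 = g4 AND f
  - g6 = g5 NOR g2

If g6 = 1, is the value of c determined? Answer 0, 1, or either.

g6 = g5 NOR g2 must be 1, so both g5 = 0 and g2 = 0.
g5 = g4 AND f must be 0, so at least one of g4, f is 0.
Every assignment with g6 = 1 has c = 0; there are 14 such assignment(s).

0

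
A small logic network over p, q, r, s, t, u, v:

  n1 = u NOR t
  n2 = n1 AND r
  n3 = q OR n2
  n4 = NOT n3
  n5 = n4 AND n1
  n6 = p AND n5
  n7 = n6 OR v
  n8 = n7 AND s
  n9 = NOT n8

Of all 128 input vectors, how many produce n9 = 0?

33

n9 = NOT n8 must be 0, so n8 = 1.
n8 = n7 AND s must be 1, so both n7 = 1 and s = 1.
n7 = n6 OR v must be 1, so at least one of n6, v is 1.
Enumerating the 128 input combinations, 33 give n9 = 0 and 95 give n9 = 1.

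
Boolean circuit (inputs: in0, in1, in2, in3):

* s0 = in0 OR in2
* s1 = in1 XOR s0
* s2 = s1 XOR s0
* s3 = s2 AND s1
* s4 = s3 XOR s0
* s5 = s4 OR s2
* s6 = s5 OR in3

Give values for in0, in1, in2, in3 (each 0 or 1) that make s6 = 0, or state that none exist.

s6 = s5 OR in3 must be 0, so both s5 = 0 and in3 = 0.
s5 = s4 OR s2 must be 0, so both s4 = 0 and s2 = 0.
s4 = s3 XOR s0 must be 0, so s3 and s0 are equal.
Check with in0=0, in1=0, in2=0, in3=0:
s0 = in0 OR in2 = 0 OR 0 = 0
s1 = in1 XOR s0 = 0 XOR 0 = 0
s2 = s1 XOR s0 = 0 XOR 0 = 0
s3 = s2 AND s1 = 0 AND 0 = 0
s4 = s3 XOR s0 = 0 XOR 0 = 0
s5 = s4 OR s2 = 0 OR 0 = 0
s6 = s5 OR in3 = 0 OR 0 = 0
So s6 = 0 as required.

in0=0, in1=0, in2=0, in3=0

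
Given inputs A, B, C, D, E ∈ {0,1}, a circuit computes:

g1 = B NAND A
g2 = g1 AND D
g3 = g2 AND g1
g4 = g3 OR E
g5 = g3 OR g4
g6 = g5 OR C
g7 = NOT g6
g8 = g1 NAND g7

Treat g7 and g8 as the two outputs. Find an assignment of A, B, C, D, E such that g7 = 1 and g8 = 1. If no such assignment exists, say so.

Check with A=1, B=1, C=0, D=1, E=0:
g1 = B NAND A = 1 NAND 1 = 0
g2 = g1 AND D = 0 AND 1 = 0
g3 = g2 AND g1 = 0 AND 0 = 0
g4 = g3 OR E = 0 OR 0 = 0
g5 = g3 OR g4 = 0 OR 0 = 0
g6 = g5 OR C = 0 OR 0 = 0
g7 = NOT g6 = NOT 0 = 1
g8 = g1 NAND g7 = 0 NAND 1 = 1
So g7 = 1 and g8 = 1.

A=1, B=1, C=0, D=1, E=0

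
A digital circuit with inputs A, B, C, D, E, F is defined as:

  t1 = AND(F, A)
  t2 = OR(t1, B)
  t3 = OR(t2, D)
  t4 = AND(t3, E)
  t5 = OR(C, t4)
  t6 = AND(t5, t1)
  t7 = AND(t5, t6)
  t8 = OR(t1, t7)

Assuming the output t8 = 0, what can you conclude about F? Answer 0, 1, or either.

either

Both values of F occur among assignments with t8 = 0:
  F=0: A=0, B=0, C=0, D=0, E=0, F=0
  F=1: A=0, B=0, C=0, D=0, E=0, F=1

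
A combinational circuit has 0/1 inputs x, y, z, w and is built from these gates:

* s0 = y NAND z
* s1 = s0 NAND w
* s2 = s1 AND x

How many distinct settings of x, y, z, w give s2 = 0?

s2 = s1 AND x must be 0, so at least one of s1, x is 0.
Enumerating the 16 input combinations, 11 give s2 = 0 and 5 give s2 = 1.

11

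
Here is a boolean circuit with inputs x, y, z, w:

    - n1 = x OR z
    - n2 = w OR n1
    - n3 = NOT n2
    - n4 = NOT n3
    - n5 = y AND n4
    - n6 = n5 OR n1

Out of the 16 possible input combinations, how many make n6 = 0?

3

n6 = n5 OR n1 must be 0, so both n5 = 0 and n1 = 0.
Enumerating the 16 input combinations, 3 give n6 = 0 and 13 give n6 = 1.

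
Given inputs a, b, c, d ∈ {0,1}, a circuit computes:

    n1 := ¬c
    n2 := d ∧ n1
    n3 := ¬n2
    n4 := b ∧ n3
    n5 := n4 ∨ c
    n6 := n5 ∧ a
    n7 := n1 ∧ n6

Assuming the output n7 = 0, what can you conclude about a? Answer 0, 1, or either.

either

Both values of a occur among assignments with n7 = 0:
  a=0: a=0, b=0, c=0, d=0
  a=1: a=1, b=0, c=0, d=0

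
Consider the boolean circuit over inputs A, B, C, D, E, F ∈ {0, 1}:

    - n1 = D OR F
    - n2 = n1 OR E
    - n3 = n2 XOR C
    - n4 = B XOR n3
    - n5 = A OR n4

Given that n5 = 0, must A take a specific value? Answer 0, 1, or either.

0

n5 = A OR n4 must be 0, so both A = 0 and n4 = 0.
Every assignment with n5 = 0 has A = 0; there are 16 such assignment(s).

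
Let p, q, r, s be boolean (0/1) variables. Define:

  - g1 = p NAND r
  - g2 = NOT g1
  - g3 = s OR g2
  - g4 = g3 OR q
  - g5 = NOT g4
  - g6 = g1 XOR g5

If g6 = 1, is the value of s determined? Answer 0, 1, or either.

Both values of s occur among assignments with g6 = 1:
  s=0: p=0, q=1, r=0, s=0
  s=1: p=0, q=0, r=0, s=1

either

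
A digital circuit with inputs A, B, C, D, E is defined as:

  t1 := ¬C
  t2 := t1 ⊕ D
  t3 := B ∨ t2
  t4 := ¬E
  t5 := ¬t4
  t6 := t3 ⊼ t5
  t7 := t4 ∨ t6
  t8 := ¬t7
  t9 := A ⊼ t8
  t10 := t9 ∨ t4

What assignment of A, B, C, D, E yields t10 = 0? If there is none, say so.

t10 = t9 ∨ t4 must be 0, so both t9 = 0 and t4 = 0.
t9 = A ⊼ t8 must be 0, so both A = 1 and t8 = 1.
t4 = ¬E must be 0, so E = 1.
Check with A=1, B=1, C=0, D=1, E=1:
t1 = ¬C = ¬0 = 1
t2 = t1 ⊕ D = 1 ⊕ 1 = 0
t3 = B ∨ t2 = 1 ∨ 0 = 1
t4 = ¬E = ¬1 = 0
t5 = ¬t4 = ¬0 = 1
t6 = t3 ⊼ t5 = 1 ⊼ 1 = 0
t7 = t4 ∨ t6 = 0 ∨ 0 = 0
t8 = ¬t7 = ¬0 = 1
t9 = A ⊼ t8 = 1 ⊼ 1 = 0
t10 = t9 ∨ t4 = 0 ∨ 0 = 0
So t10 = 0 as required.

A=1, B=1, C=0, D=1, E=1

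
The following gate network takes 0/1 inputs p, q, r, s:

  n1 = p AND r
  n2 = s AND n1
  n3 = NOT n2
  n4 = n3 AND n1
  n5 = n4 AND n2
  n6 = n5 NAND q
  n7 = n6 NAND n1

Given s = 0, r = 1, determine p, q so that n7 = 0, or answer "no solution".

n7 = n6 NAND n1 must be 0, so both n6 = 1 and n1 = 1.
n6 = n5 NAND q must be 1, so at least one of n5, q is 0.
Check with s = 0, r = 1 and p=1, q=1:
n1 = p AND r = 1 AND 1 = 1
n2 = s AND n1 = 0 AND 1 = 0
n3 = NOT n2 = NOT 0 = 1
n4 = n3 AND n1 = 1 AND 1 = 1
n5 = n4 AND n2 = 1 AND 0 = 0
n6 = n5 NAND q = 0 NAND 1 = 1
n7 = n6 NAND n1 = 1 NAND 1 = 0
So n7 = 0.

p=1, q=1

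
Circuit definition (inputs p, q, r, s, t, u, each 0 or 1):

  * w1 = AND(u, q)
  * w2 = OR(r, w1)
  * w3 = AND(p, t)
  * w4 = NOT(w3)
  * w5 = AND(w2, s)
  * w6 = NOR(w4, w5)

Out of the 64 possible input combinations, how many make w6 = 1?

11

w6 = NOR(w4, w5) must be 1, so both w4 = 0 and w5 = 0.
w4 = NOT(w3) must be 0, so w3 = 1.
w5 = AND(w2, s) must be 0, so at least one of w2, s is 0.
Enumerating the 64 input combinations, 11 give w6 = 1 and 53 give w6 = 0.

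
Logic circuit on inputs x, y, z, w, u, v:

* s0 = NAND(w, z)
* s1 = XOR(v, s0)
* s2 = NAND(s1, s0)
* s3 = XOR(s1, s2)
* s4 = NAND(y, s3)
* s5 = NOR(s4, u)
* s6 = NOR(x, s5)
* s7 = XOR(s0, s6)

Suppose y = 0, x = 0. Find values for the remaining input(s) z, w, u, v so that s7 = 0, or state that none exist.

s7 = XOR(s0, s6) must be 0, so s0 and s6 are equal.
Check with y = 0, x = 0 and z=0, w=0, u=1, v=1:
s0 = NAND(w, z) = NAND(0, 0) = 1
s1 = XOR(v, s0) = XOR(1, 1) = 0
s2 = NAND(s1, s0) = NAND(0, 1) = 1
s3 = XOR(s1, s2) = XOR(0, 1) = 1
s4 = NAND(y, s3) = NAND(0, 1) = 1
s5 = NOR(s4, u) = NOR(1, 1) = 0
s6 = NOR(x, s5) = NOR(0, 0) = 1
s7 = XOR(s0, s6) = XOR(1, 1) = 0
So s7 = 0.

z=0 w=0 u=1 v=1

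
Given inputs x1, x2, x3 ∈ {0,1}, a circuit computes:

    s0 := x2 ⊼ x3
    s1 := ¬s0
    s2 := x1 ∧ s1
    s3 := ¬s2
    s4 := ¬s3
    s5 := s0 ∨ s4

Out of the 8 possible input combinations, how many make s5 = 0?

1

s5 = s0 ∨ s4 must be 0, so both s0 = 0 and s4 = 0.
Satisfying assignments:
  x1=0, x2=1, x3=1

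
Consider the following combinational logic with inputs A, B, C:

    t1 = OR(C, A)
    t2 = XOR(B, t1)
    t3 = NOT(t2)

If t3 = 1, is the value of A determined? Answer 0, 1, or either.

either

Both values of A occur among assignments with t3 = 1:
  A=0: A=0, B=0, C=0
  A=1: A=1, B=1, C=0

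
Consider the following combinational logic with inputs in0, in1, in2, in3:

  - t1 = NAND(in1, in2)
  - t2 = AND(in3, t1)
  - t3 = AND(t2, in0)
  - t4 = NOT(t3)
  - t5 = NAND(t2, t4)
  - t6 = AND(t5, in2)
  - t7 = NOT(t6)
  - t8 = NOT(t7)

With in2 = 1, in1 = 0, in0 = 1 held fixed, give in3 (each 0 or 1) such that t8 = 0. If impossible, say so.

With in2 = 1, in1 = 0, in0 = 1 fixed, none of the 2 settings of in3 give t8 = 0.
For example, with in3=0:
t1 = NAND(in1, in2) = NAND(0, 1) = 1
t2 = AND(in3, t1) = AND(0, 1) = 0
t3 = AND(t2, in0) = AND(0, 1) = 0
t4 = NOT(t3) = NOT 0 = 1
t5 = NAND(t2, t4) = NAND(0, 1) = 1
t6 = AND(t5, in2) = AND(1, 1) = 1
t7 = NOT(t6) = NOT 1 = 0
t8 = NOT(t7) = NOT 0 = 1
giving t8 = 1 ≠ 0.

no solution exists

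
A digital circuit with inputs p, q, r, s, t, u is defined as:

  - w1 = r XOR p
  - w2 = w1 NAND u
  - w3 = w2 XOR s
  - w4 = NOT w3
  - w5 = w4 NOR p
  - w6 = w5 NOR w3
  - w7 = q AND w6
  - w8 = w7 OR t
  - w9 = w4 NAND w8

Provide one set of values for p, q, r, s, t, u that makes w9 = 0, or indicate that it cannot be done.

p=0, q=0, r=0, s=1, t=1, u=1

w9 = w4 NAND w8 must be 0, so both w4 = 1 and w8 = 1.
w4 = NOT w3 must be 1, so w3 = 0.
Check with p=0, q=0, r=0, s=1, t=1, u=1:
w1 = r XOR p = 0 XOR 0 = 0
w2 = w1 NAND u = 0 NAND 1 = 1
w3 = w2 XOR s = 1 XOR 1 = 0
w4 = NOT w3 = NOT 0 = 1
w5 = w4 NOR p = 1 NOR 0 = 0
w6 = w5 NOR w3 = 0 NOR 0 = 1
w7 = q AND w6 = 0 AND 1 = 0
w8 = w7 OR t = 0 OR 1 = 1
w9 = w4 NAND w8 = 1 NAND 1 = 0
So w9 = 0 as required.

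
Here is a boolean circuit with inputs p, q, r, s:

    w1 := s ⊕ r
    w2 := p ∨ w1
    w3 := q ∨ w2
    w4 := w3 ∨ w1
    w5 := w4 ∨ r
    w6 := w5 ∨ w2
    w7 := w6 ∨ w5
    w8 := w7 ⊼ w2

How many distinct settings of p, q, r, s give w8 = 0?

12

w8 = w7 ⊼ w2 must be 0, so both w7 = 1 and w2 = 1.
w7 = w6 ∨ w5 must be 1, so at least one of w6, w5 is 1.
w2 = p ∨ w1 must be 1, so at least one of p, w1 is 1.
Enumerating the 16 input combinations, 12 give w8 = 0 and 4 give w8 = 1.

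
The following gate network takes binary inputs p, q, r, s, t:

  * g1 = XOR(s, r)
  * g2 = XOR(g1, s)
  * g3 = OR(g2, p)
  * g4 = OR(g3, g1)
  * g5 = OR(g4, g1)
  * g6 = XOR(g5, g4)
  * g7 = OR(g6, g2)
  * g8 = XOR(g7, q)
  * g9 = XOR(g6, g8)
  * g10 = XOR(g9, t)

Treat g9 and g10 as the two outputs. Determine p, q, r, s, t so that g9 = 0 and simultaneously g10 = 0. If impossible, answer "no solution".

p=1, q=0, r=0, s=1, t=0

Check with p=1, q=0, r=0, s=1, t=0:
g1 = XOR(s, r) = XOR(1, 0) = 1
g2 = XOR(g1, s) = XOR(1, 1) = 0
g3 = OR(g2, p) = OR(0, 1) = 1
g4 = OR(g3, g1) = OR(1, 1) = 1
g5 = OR(g4, g1) = OR(1, 1) = 1
g6 = XOR(g5, g4) = XOR(1, 1) = 0
g7 = OR(g6, g2) = OR(0, 0) = 0
g8 = XOR(g7, q) = XOR(0, 0) = 0
g9 = XOR(g6, g8) = XOR(0, 0) = 0
g10 = XOR(g9, t) = XOR(0, 0) = 0
So g9 = 0 and g10 = 0.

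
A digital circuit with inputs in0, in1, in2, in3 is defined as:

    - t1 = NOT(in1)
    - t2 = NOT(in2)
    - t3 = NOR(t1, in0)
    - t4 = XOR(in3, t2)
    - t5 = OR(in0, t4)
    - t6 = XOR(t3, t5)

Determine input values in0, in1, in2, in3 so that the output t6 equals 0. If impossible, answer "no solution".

in0=0, in1=0, in2=1, in3=0

t6 = XOR(t3, t5) must be 0, so t3 and t5 are equal.
Check with in0=0, in1=0, in2=1, in3=0:
t1 = NOT(in1) = NOT 0 = 1
t2 = NOT(in2) = NOT 1 = 0
t3 = NOR(t1, in0) = NOR(1, 0) = 0
t4 = XOR(in3, t2) = XOR(0, 0) = 0
t5 = OR(in0, t4) = OR(0, 0) = 0
t6 = XOR(t3, t5) = XOR(0, 0) = 0
So t6 = 0 as required.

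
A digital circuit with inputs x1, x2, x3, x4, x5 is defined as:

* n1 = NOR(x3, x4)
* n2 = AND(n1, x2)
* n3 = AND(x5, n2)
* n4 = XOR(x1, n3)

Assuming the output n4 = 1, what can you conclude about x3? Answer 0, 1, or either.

Both values of x3 occur among assignments with n4 = 1:
  x3=0: x1=0, x2=1, x3=0, x4=0, x5=1
  x3=1: x1=1, x2=0, x3=1, x4=0, x5=0

either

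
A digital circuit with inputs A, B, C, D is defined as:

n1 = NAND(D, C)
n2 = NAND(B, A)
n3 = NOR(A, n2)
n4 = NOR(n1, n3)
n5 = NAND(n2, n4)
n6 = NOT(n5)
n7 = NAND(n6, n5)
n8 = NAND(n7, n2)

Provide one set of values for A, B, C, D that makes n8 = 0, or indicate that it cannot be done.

A=0, B=1, C=0, D=0

n8 = NAND(n7, n2) must be 0, so both n7 = 1 and n2 = 1.
n7 = NAND(n6, n5) must be 1, so at least one of n6, n5 is 0.
n2 = NAND(B, A) must be 1, so at least one of B, A is 0.
Check with A=0, B=1, C=0, D=0:
n1 = NAND(D, C) = NAND(0, 0) = 1
n2 = NAND(B, A) = NAND(1, 0) = 1
n3 = NOR(A, n2) = NOR(0, 1) = 0
n4 = NOR(n1, n3) = NOR(1, 0) = 0
n5 = NAND(n2, n4) = NAND(1, 0) = 1
n6 = NOT(n5) = NOT 1 = 0
n7 = NAND(n6, n5) = NAND(0, 1) = 1
n8 = NAND(n7, n2) = NAND(1, 1) = 0
So n8 = 0 as required.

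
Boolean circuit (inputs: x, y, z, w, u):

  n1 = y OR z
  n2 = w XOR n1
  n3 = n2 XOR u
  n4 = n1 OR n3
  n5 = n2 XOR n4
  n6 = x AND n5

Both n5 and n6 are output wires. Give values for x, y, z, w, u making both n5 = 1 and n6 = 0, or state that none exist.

Check with x=0 y=1 z=1 w=1 u=0:
n1 = y OR z = 1 OR 1 = 1
n2 = w XOR n1 = 1 XOR 1 = 0
n3 = n2 XOR u = 0 XOR 0 = 0
n4 = n1 OR n3 = 1 OR 0 = 1
n5 = n2 XOR n4 = 0 XOR 1 = 1
n6 = x AND n5 = 0 AND 1 = 0
So n5 = 1 and n6 = 0.

x=0 y=1 z=1 w=1 u=0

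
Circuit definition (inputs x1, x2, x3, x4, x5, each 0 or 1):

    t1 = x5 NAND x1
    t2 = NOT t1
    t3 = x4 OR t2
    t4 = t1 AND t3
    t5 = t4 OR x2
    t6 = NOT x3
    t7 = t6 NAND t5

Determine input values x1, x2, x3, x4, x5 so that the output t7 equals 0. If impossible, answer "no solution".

t7 = t6 NAND t5 must be 0, so both t6 = 1 and t5 = 1.
Check with x1=0, x2=1, x3=0, x4=1, x5=1:
t1 = x5 NAND x1 = 1 NAND 0 = 1
t2 = NOT t1 = NOT 1 = 0
t3 = x4 OR t2 = 1 OR 0 = 1
t4 = t1 AND t3 = 1 AND 1 = 1
t5 = t4 OR x2 = 1 OR 1 = 1
t6 = NOT x3 = NOT 0 = 1
t7 = t6 NAND t5 = 1 NAND 1 = 0
So t7 = 0 as required.

x1=0, x2=1, x3=0, x4=1, x5=1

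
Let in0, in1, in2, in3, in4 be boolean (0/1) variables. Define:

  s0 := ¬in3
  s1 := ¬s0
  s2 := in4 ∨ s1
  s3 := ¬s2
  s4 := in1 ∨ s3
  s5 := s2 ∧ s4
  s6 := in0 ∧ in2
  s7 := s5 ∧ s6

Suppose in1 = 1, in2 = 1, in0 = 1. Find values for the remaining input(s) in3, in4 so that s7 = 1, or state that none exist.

s7 = s5 ∧ s6 must be 1, so both s5 = 1 and s6 = 1.
s5 = s2 ∧ s4 must be 1, so both s2 = 1 and s4 = 1.
Check with in1 = 1, in2 = 1, in0 = 1 and in3=1, in4=0:
s0 = ¬in3 = ¬1 = 0
s1 = ¬s0 = ¬0 = 1
s2 = in4 ∨ s1 = 0 ∨ 1 = 1
s3 = ¬s2 = ¬1 = 0
s4 = in1 ∨ s3 = 1 ∨ 0 = 1
s5 = s2 ∧ s4 = 1 ∧ 1 = 1
s6 = in0 ∧ in2 = 1 ∧ 1 = 1
s7 = s5 ∧ s6 = 1 ∧ 1 = 1
So s7 = 1.

in3=1, in4=0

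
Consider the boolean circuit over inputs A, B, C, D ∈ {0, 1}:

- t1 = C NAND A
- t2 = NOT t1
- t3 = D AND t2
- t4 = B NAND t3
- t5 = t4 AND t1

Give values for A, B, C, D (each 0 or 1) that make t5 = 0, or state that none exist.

A=1, B=0, C=1, D=0

t5 = t4 AND t1 must be 0, so at least one of t4, t1 is 0.
Check with A=1, B=0, C=1, D=0:
t1 = C NAND A = 1 NAND 1 = 0
t2 = NOT t1 = NOT 0 = 1
t3 = D AND t2 = 0 AND 1 = 0
t4 = B NAND t3 = 0 NAND 0 = 1
t5 = t4 AND t1 = 1 AND 0 = 0
So t5 = 0 as required.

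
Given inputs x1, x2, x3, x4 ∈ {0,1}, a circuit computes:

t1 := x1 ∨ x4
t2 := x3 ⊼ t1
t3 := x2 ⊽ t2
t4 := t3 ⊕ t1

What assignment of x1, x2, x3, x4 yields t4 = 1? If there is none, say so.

Check with x1=0, x2=0, x3=0, x4=1:
t1 = x1 ∨ x4 = 0 ∨ 1 = 1
t2 = x3 ⊼ t1 = 0 ⊼ 1 = 1
t3 = x2 ⊽ t2 = 0 ⊽ 1 = 0
t4 = t3 ⊕ t1 = 0 ⊕ 1 = 1
So t4 = 1 as required.

x1=0, x2=0, x3=0, x4=1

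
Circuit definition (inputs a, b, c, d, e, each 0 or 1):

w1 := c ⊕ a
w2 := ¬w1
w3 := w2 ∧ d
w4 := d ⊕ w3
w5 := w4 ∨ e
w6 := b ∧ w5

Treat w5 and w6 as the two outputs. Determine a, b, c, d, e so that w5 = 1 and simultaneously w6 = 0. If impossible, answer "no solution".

Check with a=0, b=0, c=0, d=1, e=1:
w1 = c ⊕ a = 0 ⊕ 0 = 0
w2 = ¬w1 = ¬0 = 1
w3 = w2 ∧ d = 1 ∧ 1 = 1
w4 = d ⊕ w3 = 1 ⊕ 1 = 0
w5 = w4 ∨ e = 0 ∨ 1 = 1
w6 = b ∧ w5 = 0 ∧ 1 = 0
So w5 = 1 and w6 = 0.

a=0, b=0, c=0, d=1, e=1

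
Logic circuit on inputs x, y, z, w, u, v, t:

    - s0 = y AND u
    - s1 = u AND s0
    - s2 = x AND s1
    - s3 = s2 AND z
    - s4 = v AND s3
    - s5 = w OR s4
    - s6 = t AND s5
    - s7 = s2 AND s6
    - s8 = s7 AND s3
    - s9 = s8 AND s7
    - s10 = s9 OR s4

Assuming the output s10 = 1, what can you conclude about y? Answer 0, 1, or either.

s10 = s9 OR s4 must be 1, so at least one of s9, s4 is 1.
Every assignment with s10 = 1 has y = 1; there are 5 such assignment(s).

1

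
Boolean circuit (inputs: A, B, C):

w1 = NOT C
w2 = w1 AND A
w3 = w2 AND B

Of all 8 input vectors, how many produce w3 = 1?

1

w3 = w2 AND B must be 1, so both w2 = 1 and B = 1.
Satisfying assignments:
  A=1, B=1, C=0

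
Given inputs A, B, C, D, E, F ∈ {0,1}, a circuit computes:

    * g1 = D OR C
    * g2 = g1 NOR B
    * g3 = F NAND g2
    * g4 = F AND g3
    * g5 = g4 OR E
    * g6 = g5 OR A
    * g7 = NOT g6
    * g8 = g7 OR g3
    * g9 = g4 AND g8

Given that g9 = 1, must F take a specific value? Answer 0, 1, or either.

g9 = g4 AND g8 must be 1, so both g4 = 1 and g8 = 1.
g4 = F AND g3 must be 1, so both F = 1 and g3 = 1.
Every assignment with g9 = 1 has F = 1; there are 28 such assignment(s).

1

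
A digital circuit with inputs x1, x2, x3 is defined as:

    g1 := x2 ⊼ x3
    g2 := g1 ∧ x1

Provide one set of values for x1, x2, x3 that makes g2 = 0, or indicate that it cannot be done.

g2 = g1 ∧ x1 must be 0, so at least one of g1, x1 is 0.
Check with x1=0, x2=1, x3=0:
g1 = x2 ⊼ x3 = 1 ⊼ 0 = 1
g2 = g1 ∧ x1 = 1 ∧ 0 = 0
So g2 = 0 as required.

x1=0, x2=1, x3=0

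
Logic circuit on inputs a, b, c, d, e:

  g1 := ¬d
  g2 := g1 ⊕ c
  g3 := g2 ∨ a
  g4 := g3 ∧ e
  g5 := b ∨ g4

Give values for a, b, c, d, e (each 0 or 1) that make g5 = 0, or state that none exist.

g5 = b ∨ g4 must be 0, so both b = 0 and g4 = 0.
g4 = g3 ∧ e must be 0, so at least one of g3, e is 0.
Check with a=0, b=0, c=1, d=1, e=0:
g1 = ¬d = ¬1 = 0
g2 = g1 ⊕ c = 0 ⊕ 1 = 1
g3 = g2 ∨ a = 1 ∨ 0 = 1
g4 = g3 ∧ e = 1 ∧ 0 = 0
g5 = b ∨ g4 = 0 ∨ 0 = 0
So g5 = 0 as required.

a=0, b=0, c=1, d=1, e=0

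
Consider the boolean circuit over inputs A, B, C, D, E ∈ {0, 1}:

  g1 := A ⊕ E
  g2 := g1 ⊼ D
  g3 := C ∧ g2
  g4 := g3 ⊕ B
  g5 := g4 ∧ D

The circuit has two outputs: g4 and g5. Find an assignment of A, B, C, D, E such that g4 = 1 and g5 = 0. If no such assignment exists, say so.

A=0, B=0, C=1, D=0, E=1

Check with A=0, B=0, C=1, D=0, E=1:
g1 = A ⊕ E = 0 ⊕ 1 = 1
g2 = g1 ⊼ D = 1 ⊼ 0 = 1
g3 = C ∧ g2 = 1 ∧ 1 = 1
g4 = g3 ⊕ B = 1 ⊕ 0 = 1
g5 = g4 ∧ D = 1 ∧ 0 = 0
So g4 = 1 and g5 = 0.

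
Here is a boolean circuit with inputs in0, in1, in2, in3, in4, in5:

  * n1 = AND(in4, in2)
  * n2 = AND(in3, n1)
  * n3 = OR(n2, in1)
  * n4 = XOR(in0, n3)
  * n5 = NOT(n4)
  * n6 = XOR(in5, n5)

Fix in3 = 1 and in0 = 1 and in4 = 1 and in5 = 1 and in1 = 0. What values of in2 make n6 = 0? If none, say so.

Check with in3 = 1 and in0 = 1 and in4 = 1 and in5 = 1 and in1 = 0 and in2=1:
n1 = AND(in4, in2) = AND(1, 1) = 1
n2 = AND(in3, n1) = AND(1, 1) = 1
n3 = OR(n2, in1) = OR(1, 0) = 1
n4 = XOR(in0, n3) = XOR(1, 1) = 0
n5 = NOT(n4) = NOT 0 = 1
n6 = XOR(in5, n5) = XOR(1, 1) = 0
So n6 = 0.

in2=1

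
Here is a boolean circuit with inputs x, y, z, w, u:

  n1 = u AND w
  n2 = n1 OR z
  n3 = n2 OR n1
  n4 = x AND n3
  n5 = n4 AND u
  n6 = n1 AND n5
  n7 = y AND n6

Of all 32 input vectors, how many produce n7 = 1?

2

n7 = y AND n6 must be 1, so both y = 1 and n6 = 1.
n6 = n1 AND n5 must be 1, so both n1 = 1 and n5 = 1.
Satisfying assignments:
  x=1, y=1, z=0, w=1, u=1
  x=1, y=1, z=1, w=1, u=1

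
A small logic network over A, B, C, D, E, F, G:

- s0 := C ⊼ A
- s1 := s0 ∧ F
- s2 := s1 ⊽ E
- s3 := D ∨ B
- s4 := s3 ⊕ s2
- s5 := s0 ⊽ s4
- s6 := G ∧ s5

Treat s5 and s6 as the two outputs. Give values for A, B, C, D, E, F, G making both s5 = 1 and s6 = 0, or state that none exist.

Check with A=1, B=0, C=1, D=1, E=0, F=1, G=0:
s0 = C ⊼ A = 1 ⊼ 1 = 0
s1 = s0 ∧ F = 0 ∧ 1 = 0
s2 = s1 ⊽ E = 0 ⊽ 0 = 1
s3 = D ∨ B = 1 ∨ 0 = 1
s4 = s3 ⊕ s2 = 1 ⊕ 1 = 0
s5 = s0 ⊽ s4 = 0 ⊽ 0 = 1
s6 = G ∧ s5 = 0 ∧ 1 = 0
So s5 = 1 and s6 = 0.

A=1, B=0, C=1, D=1, E=0, F=1, G=0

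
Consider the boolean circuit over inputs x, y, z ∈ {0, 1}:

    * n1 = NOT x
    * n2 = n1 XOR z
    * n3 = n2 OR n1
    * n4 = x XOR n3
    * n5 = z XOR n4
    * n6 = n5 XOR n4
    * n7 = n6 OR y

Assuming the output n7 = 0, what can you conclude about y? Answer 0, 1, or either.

0

n7 = n6 OR y must be 0, so both n6 = 0 and y = 0.
n6 = n5 XOR n4 must be 0, so n5 and n4 are equal.
Every assignment with n7 = 0 has y = 0; there are 2 such assignment(s).
  x=0, y=0, z=0
  x=1, y=0, z=0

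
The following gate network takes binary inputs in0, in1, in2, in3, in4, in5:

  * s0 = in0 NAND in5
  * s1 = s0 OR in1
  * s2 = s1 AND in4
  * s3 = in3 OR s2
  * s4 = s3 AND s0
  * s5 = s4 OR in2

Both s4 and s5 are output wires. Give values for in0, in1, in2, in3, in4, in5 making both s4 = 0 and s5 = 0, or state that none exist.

in0=1, in1=0, in2=0, in3=0, in4=0, in5=1

Check with in0=1, in1=0, in2=0, in3=0, in4=0, in5=1:
s0 = in0 NAND in5 = 1 NAND 1 = 0
s1 = s0 OR in1 = 0 OR 0 = 0
s2 = s1 AND in4 = 0 AND 0 = 0
s3 = in3 OR s2 = 0 OR 0 = 0
s4 = s3 AND s0 = 0 AND 0 = 0
s5 = s4 OR in2 = 0 OR 0 = 0
So s4 = 0 and s5 = 0.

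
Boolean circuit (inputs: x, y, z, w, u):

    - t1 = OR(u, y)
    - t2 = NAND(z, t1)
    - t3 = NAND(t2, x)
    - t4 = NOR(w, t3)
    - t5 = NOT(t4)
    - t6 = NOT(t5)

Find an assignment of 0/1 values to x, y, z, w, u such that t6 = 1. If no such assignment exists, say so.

x=1, y=1, z=0, w=0, u=0

Check with x=1, y=1, z=0, w=0, u=0:
t1 = OR(u, y) = OR(0, 1) = 1
t2 = NAND(z, t1) = NAND(0, 1) = 1
t3 = NAND(t2, x) = NAND(1, 1) = 0
t4 = NOR(w, t3) = NOR(0, 0) = 1
t5 = NOT(t4) = NOT 1 = 0
t6 = NOT(t5) = NOT 0 = 1
So t6 = 1 as required.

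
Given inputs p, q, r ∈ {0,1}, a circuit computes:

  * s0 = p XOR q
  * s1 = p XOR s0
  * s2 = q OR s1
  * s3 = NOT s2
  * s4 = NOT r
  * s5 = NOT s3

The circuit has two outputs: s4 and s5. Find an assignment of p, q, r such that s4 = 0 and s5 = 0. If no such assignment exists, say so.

Check with p=0, q=0, r=1:
s0 = p XOR q = 0 XOR 0 = 0
s1 = p XOR s0 = 0 XOR 0 = 0
s2 = q OR s1 = 0 OR 0 = 0
s3 = NOT s2 = NOT 0 = 1
s4 = NOT r = NOT 1 = 0
s5 = NOT s3 = NOT 1 = 0
So s4 = 0 and s5 = 0.

p=0, q=0, r=1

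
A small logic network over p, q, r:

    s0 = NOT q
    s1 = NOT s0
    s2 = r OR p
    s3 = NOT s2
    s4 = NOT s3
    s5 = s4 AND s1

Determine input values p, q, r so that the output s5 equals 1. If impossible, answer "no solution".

p=1, q=1, r=0

Check with p=1, q=1, r=0:
s0 = NOT q = NOT 1 = 0
s1 = NOT s0 = NOT 0 = 1
s2 = r OR p = 0 OR 1 = 1
s3 = NOT s2 = NOT 1 = 0
s4 = NOT s3 = NOT 0 = 1
s5 = s4 AND s1 = 1 AND 1 = 1
So s5 = 1 as required.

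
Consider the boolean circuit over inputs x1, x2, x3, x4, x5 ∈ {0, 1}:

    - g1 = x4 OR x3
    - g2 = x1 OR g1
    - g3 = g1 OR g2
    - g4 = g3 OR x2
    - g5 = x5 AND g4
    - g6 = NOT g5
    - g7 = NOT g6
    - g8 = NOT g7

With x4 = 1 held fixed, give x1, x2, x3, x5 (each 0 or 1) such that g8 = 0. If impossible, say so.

x1=0 x2=1 x3=0 x5=1

g8 = NOT g7 must be 0, so g7 = 1.
g7 = NOT g6 must be 1, so g6 = 0.
Check with x4 = 1 and x1=0, x2=1, x3=0, x5=1:
g1 = x4 OR x3 = 1 OR 0 = 1
g2 = x1 OR g1 = 0 OR 1 = 1
g3 = g1 OR g2 = 1 OR 1 = 1
g4 = g3 OR x2 = 1 OR 1 = 1
g5 = x5 AND g4 = 1 AND 1 = 1
g6 = NOT g5 = NOT 1 = 0
g7 = NOT g6 = NOT 0 = 1
g8 = NOT g7 = NOT 1 = 0
So g8 = 0.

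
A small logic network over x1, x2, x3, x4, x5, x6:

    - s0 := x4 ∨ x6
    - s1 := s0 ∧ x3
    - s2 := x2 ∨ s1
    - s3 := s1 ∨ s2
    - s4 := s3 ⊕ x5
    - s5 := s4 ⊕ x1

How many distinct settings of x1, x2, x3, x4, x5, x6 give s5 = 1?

s5 = s4 ⊕ x1 must be 1, so s4 and x1 differ.
Enumerating the 64 input combinations, 32 give s5 = 1 and 32 give s5 = 0.

32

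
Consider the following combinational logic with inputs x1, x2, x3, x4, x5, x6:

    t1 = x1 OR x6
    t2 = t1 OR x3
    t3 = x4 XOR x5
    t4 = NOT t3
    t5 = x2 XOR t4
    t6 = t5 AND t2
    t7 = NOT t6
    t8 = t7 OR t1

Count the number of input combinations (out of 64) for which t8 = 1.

t8 = t7 OR t1 must be 1, so at least one of t7, t1 is 1.
Enumerating the 64 input combinations, 60 give t8 = 1 and 4 give t8 = 0.

60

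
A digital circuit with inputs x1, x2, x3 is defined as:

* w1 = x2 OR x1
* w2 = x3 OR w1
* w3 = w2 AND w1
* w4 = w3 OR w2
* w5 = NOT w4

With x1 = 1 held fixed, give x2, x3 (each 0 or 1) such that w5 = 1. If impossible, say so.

no solution exists

With x1 = 1 fixed, none of the 4 settings of x2, x3 give w5 = 1.
For example, with x2=0, x3=0:
w1 = x2 OR x1 = 0 OR 1 = 1
w2 = x3 OR w1 = 0 OR 1 = 1
w3 = w2 AND w1 = 1 AND 1 = 1
w4 = w3 OR w2 = 1 OR 1 = 1
w5 = NOT w4 = NOT 1 = 0
giving w5 = 0 ≠ 1.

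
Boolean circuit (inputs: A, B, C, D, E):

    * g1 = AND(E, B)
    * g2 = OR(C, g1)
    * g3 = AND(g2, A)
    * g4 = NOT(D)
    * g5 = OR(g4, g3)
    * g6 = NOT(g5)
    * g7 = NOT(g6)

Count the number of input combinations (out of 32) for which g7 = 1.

21

g7 = NOT(g6) must be 1, so g6 = 0.
g6 = NOT(g5) must be 0, so g5 = 1.
Enumerating the 32 input combinations, 21 give g7 = 1 and 11 give g7 = 0.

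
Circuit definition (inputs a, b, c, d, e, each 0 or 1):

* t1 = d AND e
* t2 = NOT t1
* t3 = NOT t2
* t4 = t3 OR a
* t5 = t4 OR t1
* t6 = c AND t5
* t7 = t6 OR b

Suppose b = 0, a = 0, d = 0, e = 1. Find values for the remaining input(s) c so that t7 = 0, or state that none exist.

t7 = t6 OR b must be 0, so both t6 = 0 and b = 0.
t6 = c AND t5 must be 0, so at least one of c, t5 is 0.
Check with b = 0, a = 0, d = 0, e = 1 and c=1:
t1 = d AND e = 0 AND 1 = 0
t2 = NOT t1 = NOT 0 = 1
t3 = NOT t2 = NOT 1 = 0
t4 = t3 OR a = 0 OR 0 = 0
t5 = t4 OR t1 = 0 OR 0 = 0
t6 = c AND t5 = 1 AND 0 = 0
t7 = t6 OR b = 0 OR 0 = 0
So t7 = 0.

c=1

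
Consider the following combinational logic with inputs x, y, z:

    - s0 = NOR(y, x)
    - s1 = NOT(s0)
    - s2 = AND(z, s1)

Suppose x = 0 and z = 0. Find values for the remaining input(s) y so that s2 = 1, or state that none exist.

With x = 0 and z = 0 fixed, none of the 2 settings of y give s2 = 1.
For example, with y=0:
s0 = NOR(y, x) = NOR(0, 0) = 1
s1 = NOT(s0) = NOT 1 = 0
s2 = AND(z, s1) = AND(0, 0) = 0
giving s2 = 0 ≠ 1.

no solution exists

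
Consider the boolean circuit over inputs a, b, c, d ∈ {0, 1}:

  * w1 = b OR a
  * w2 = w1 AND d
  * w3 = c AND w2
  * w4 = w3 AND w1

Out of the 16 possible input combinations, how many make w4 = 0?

13

w4 = w3 AND w1 must be 0, so at least one of w3, w1 is 0.
Enumerating the 16 input combinations, 13 give w4 = 0 and 3 give w4 = 1.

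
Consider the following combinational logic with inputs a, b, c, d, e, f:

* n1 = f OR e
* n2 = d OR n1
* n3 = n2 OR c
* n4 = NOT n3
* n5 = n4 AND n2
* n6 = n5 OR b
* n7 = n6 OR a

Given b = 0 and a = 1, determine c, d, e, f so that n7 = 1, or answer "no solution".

c=1, d=1, e=1, f=0

Check with b = 0 and a = 1 and c=1, d=1, e=1, f=0:
n1 = f OR e = 0 OR 1 = 1
n2 = d OR n1 = 1 OR 1 = 1
n3 = n2 OR c = 1 OR 1 = 1
n4 = NOT n3 = NOT 1 = 0
n5 = n4 AND n2 = 0 AND 1 = 0
n6 = n5 OR b = 0 OR 0 = 0
n7 = n6 OR a = 0 OR 1 = 1
So n7 = 1.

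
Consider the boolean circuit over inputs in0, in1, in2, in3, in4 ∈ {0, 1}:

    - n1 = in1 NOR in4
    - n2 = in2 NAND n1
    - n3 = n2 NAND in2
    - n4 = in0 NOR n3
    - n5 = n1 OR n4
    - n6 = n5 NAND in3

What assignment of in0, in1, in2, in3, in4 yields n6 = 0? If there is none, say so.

n6 = n5 NAND in3 must be 0, so both n5 = 1 and in3 = 1.
n5 = n1 OR n4 must be 1, so at least one of n1, n4 is 1.
Check with in0=0 in1=1 in2=1 in3=1 in4=0:
n1 = in1 NOR in4 = 1 NOR 0 = 0
n2 = in2 NAND n1 = 1 NAND 0 = 1
n3 = n2 NAND in2 = 1 NAND 1 = 0
n4 = in0 NOR n3 = 0 NOR 0 = 1
n5 = n1 OR n4 = 0 OR 1 = 1
n6 = n5 NAND in3 = 1 NAND 1 = 0
So n6 = 0 as required.

in0=0 in1=1 in2=1 in3=1 in4=0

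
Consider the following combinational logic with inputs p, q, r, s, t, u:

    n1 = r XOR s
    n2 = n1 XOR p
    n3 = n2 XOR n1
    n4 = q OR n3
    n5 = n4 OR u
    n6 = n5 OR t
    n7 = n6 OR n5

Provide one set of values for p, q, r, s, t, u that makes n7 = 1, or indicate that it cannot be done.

p=0, q=0, r=1, s=0, t=0, u=1

n7 = n6 OR n5 must be 1, so at least one of n6, n5 is 1.
Check with p=0, q=0, r=1, s=0, t=0, u=1:
n1 = r XOR s = 1 XOR 0 = 1
n2 = n1 XOR p = 1 XOR 0 = 1
n3 = n2 XOR n1 = 1 XOR 1 = 0
n4 = q OR n3 = 0 OR 0 = 0
n5 = n4 OR u = 0 OR 1 = 1
n6 = n5 OR t = 1 OR 0 = 1
n7 = n6 OR n5 = 1 OR 1 = 1
So n7 = 1 as required.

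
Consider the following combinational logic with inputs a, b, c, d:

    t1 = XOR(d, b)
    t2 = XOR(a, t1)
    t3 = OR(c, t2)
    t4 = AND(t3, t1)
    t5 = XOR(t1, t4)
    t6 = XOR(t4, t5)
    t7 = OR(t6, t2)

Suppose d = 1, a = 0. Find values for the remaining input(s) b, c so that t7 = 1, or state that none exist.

b=0 c=0

t7 = OR(t6, t2) must be 1, so at least one of t6, t2 is 1.
Check with d = 1, a = 0 and b=0, c=0:
t1 = XOR(d, b) = XOR(1, 0) = 1
t2 = XOR(a, t1) = XOR(0, 1) = 1
t3 = OR(c, t2) = OR(0, 1) = 1
t4 = AND(t3, t1) = AND(1, 1) = 1
t5 = XOR(t1, t4) = XOR(1, 1) = 0
t6 = XOR(t4, t5) = XOR(1, 0) = 1
t7 = OR(t6, t2) = OR(1, 1) = 1
So t7 = 1.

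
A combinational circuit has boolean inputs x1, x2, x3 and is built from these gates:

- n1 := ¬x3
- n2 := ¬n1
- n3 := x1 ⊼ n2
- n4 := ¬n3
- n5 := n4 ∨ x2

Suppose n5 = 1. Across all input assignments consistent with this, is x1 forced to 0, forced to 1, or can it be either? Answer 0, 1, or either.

either

Both values of x1 occur among assignments with n5 = 1:
  x1=0: x1=0, x2=1, x3=0
  x1=1: x1=1, x2=0, x3=1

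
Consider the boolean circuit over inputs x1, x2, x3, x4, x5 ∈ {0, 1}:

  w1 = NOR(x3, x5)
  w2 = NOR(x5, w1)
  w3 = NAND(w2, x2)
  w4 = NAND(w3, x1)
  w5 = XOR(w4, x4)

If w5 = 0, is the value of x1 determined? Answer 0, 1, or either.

Both values of x1 occur among assignments with w5 = 0:
  x1=0: x1=0, x2=0, x3=0, x4=1, x5=0
  x1=1: x1=1, x2=0, x3=0, x4=0, x5=0

either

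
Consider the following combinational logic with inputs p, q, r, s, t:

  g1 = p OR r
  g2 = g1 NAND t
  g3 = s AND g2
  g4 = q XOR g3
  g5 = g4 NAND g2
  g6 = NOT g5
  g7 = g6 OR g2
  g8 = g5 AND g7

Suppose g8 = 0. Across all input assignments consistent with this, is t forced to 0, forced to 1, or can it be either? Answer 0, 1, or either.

Both values of t occur among assignments with g8 = 0:
  t=0: p=0, q=0, r=0, s=1, t=0
  t=1: p=0, q=0, r=0, s=1, t=1

either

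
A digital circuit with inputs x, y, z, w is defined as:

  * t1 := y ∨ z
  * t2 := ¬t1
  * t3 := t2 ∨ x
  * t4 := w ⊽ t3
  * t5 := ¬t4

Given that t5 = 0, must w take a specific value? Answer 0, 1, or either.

0

t5 = ¬t4 must be 0, so t4 = 1.
t4 = w ⊽ t3 must be 1, so both w = 0 and t3 = 0.
t3 = t2 ∨ x must be 0, so both t2 = 0 and x = 0.
Every assignment with t5 = 0 has w = 0; there are 3 such assignment(s).
  x=0, y=0, z=1, w=0
  x=0, y=1, z=0, w=0
  x=0, y=1, z=1, w=0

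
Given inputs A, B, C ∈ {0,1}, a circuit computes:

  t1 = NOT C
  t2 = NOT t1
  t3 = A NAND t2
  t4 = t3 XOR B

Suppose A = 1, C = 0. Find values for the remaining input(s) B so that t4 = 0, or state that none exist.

B=1

t4 = t3 XOR B must be 0, so t3 and B are equal.
Check with A = 1, C = 0 and B=1:
t1 = NOT C = NOT 0 = 1
t2 = NOT t1 = NOT 1 = 0
t3 = A NAND t2 = 1 NAND 0 = 1
t4 = t3 XOR B = 1 XOR 1 = 0
So t4 = 0.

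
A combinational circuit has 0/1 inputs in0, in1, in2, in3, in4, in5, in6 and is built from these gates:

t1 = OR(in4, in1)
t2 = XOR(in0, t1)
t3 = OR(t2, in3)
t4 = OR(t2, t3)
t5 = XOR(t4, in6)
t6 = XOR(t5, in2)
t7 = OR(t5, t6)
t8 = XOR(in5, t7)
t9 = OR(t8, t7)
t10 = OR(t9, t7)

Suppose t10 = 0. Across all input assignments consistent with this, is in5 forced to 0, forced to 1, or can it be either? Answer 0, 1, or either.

0

t10 = OR(t9, t7) must be 0, so both t9 = 0 and t7 = 0.
Every assignment with t10 = 0 has in5 = 0; there are 16 such assignment(s).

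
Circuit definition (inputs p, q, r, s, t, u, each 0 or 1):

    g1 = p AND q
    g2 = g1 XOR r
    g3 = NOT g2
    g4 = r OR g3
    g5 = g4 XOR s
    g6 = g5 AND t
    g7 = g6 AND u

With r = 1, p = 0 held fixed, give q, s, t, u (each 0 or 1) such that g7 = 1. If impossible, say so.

g7 = g6 AND u must be 1, so both g6 = 1 and u = 1.
Check with r = 1, p = 0 and q=1, s=0, t=1, u=1:
g1 = p AND q = 0 AND 1 = 0
g2 = g1 XOR r = 0 XOR 1 = 1
g3 = NOT g2 = NOT 1 = 0
g4 = r OR g3 = 1 OR 0 = 1
g5 = g4 XOR s = 1 XOR 0 = 1
g6 = g5 AND t = 1 AND 1 = 1
g7 = g6 AND u = 1 AND 1 = 1
So g7 = 1.

q=1, s=0, t=1, u=1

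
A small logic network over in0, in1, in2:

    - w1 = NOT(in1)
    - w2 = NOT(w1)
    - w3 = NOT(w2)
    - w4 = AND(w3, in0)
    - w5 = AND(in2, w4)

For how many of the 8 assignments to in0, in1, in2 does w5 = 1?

1

w5 = AND(in2, w4) must be 1, so both in2 = 1 and w4 = 1.
w4 = AND(w3, in0) must be 1, so both w3 = 1 and in0 = 1.
w3 = NOT(w2) must be 1, so w2 = 0.
Enumerating the 8 input combinations, 1 give w5 = 1 and 7 give w5 = 0.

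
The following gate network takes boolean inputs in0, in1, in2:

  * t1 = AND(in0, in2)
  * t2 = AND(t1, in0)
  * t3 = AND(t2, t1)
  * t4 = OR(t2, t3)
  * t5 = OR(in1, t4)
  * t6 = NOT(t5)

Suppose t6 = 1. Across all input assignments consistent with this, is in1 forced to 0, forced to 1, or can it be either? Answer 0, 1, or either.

0

t6 = NOT(t5) must be 1, so t5 = 0.
t5 = OR(in1, t4) must be 0, so both in1 = 0 and t4 = 0.
Every assignment with t6 = 1 has in1 = 0; there are 3 such assignment(s).
  in0=0, in1=0, in2=0
  in0=0, in1=0, in2=1
  in0=1, in1=0, in2=0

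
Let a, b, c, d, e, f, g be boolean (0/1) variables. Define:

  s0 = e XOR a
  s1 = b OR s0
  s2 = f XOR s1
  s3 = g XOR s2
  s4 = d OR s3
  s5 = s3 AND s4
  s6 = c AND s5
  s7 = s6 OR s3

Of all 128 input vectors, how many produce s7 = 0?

64

s7 = s6 OR s3 must be 0, so both s6 = 0 and s3 = 0.
s6 = c AND s5 must be 0, so at least one of c, s5 is 0.
s3 = g XOR s2 must be 0, so g and s2 are equal.
Enumerating the 128 input combinations, 64 give s7 = 0 and 64 give s7 = 1.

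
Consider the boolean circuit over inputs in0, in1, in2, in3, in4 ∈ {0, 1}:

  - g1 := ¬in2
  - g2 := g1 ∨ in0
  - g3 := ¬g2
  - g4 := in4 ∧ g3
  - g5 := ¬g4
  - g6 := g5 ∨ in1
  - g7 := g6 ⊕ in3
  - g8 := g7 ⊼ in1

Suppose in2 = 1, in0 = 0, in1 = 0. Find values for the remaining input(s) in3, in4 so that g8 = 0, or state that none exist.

With in2 = 1, in0 = 0, in1 = 0 fixed, none of the 4 settings of in3, in4 give g8 = 0.
For example, with in3=1, in4=1:
g1 = ¬in2 = ¬1 = 0
g2 = g1 ∨ in0 = 0 ∨ 0 = 0
g3 = ¬g2 = ¬0 = 1
g4 = in4 ∧ g3 = 1 ∧ 1 = 1
g5 = ¬g4 = ¬1 = 0
g6 = g5 ∨ in1 = 0 ∨ 0 = 0
g7 = g6 ⊕ in3 = 0 ⊕ 1 = 1
g8 = g7 ⊼ in1 = 1 ⊼ 0 = 1
giving g8 = 1 ≠ 0.

no solution exists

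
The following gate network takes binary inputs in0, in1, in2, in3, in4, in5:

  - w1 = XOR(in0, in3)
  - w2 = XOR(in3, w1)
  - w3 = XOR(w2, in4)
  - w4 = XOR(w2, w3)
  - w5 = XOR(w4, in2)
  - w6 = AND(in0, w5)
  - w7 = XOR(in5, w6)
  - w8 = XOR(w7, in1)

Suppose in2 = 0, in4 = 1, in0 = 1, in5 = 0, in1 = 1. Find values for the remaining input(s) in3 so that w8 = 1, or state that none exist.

no solution exists

With in2 = 0, in4 = 1, in0 = 1, in5 = 0, in1 = 1 fixed, none of the 2 settings of in3 give w8 = 1.
For example, with in3=0:
w1 = XOR(in0, in3) = XOR(1, 0) = 1
w2 = XOR(in3, w1) = XOR(0, 1) = 1
w3 = XOR(w2, in4) = XOR(1, 1) = 0
w4 = XOR(w2, w3) = XOR(1, 0) = 1
w5 = XOR(w4, in2) = XOR(1, 0) = 1
w6 = AND(in0, w5) = AND(1, 1) = 1
w7 = XOR(in5, w6) = XOR(0, 1) = 1
w8 = XOR(w7, in1) = XOR(1, 1) = 0
giving w8 = 0 ≠ 1.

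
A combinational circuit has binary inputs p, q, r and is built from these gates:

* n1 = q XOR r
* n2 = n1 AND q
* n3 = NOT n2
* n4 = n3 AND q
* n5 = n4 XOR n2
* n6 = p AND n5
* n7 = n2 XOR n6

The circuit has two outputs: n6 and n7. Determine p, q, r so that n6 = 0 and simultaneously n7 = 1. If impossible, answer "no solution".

p=0, q=1, r=0

Check with p=0, q=1, r=0:
n1 = q XOR r = 1 XOR 0 = 1
n2 = n1 AND q = 1 AND 1 = 1
n3 = NOT n2 = NOT 1 = 0
n4 = n3 AND q = 0 AND 1 = 0
n5 = n4 XOR n2 = 0 XOR 1 = 1
n6 = p AND n5 = 0 AND 1 = 0
n7 = n2 XOR n6 = 1 XOR 0 = 1
So n6 = 0 and n7 = 1.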